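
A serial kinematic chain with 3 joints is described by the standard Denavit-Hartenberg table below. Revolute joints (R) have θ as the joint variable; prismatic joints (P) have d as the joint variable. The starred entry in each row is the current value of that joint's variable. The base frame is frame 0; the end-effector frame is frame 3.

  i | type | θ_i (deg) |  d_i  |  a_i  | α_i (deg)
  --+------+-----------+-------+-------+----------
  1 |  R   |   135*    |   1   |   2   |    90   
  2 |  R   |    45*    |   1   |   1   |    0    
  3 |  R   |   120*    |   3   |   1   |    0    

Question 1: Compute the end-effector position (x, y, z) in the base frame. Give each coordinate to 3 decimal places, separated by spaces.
1.597 4.060 1.966

after link 1: o_1 = (-1.4142, 1.4142, 1.0000)
after link 2: o_2 = (-1.2071, 2.6213, 1.7071)
after link 3: o_3 = (1.5972, 4.0596, 1.9659)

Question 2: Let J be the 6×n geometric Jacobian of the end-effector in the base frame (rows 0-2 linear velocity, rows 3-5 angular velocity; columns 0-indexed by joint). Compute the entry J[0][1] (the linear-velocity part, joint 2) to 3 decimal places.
0.683

axis z_1 = (0.7071,0.7071,0.0000); lever o_n−o_1 = (3.0114,2.6454,0.9659)
cross product → J_v[:, 1] = (0.6830,-0.6830,-0.2588)
J_ω[:, 1] = z_1
entry J[0][1] = 0.6830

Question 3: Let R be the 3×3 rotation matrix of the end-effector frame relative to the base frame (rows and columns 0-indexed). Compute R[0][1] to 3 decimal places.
End-effector y-axis (col 1 of R) = (0.1830,-0.1830,-0.9659)
R[0][1] = 0.1830

0.183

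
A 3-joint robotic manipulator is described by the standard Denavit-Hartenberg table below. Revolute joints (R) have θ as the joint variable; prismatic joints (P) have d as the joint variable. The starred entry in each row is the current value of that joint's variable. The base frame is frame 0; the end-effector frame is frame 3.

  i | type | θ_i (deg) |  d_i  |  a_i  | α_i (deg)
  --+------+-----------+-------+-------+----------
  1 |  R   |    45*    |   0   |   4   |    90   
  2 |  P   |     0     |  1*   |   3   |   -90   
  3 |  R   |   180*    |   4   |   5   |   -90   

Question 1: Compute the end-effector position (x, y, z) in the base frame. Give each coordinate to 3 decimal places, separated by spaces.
after link 1: o_1 = (2.8284, 2.8284, 0.0000)
after link 2: o_2 = (5.6569, 4.2426, 0.0000)
after link 3: o_3 = (2.1213, 0.7071, 4.0000)

2.121 0.707 4.000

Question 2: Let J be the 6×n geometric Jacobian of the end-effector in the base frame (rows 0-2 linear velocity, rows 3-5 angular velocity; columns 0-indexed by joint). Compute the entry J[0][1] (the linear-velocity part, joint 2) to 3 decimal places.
0.707

prismatic axis z_1 = (0.7071,-0.7071,0.0000)
J_v[:, 1] = z_1; J_ω[:, 1] = (0,0,0)
entry J[0][1] = 0.7071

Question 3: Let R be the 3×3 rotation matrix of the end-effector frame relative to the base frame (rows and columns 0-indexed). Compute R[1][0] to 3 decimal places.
End-effector x-axis (col 0 of R) = (-0.7071,-0.7071,0.0000)
R[1][0] = -0.7071

-0.707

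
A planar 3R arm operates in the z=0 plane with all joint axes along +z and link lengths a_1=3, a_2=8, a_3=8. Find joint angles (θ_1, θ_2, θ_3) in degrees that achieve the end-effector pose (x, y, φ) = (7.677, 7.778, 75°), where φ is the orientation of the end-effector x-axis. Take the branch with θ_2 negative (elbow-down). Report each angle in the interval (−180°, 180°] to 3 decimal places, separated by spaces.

wrist centre = target − a_3·(cos φ, sin φ) = (5.6064, 0.0506)
cos θ_2 = (31.4348−3²−8²)/(2·3·8) = -0.8659; θ_2 = -149.9904° (elbow-down)
β = atan2(0.0506,5.6064) = 0.5170°; ψ = atan2(-4.0012,-3.9275) = -134.4679°
θ_1 = β − ψ = 134.9849°
θ_3 = φ − θ_1 − θ_2 = 90.0054° (wrapped to (-180°,180°])

134.985 -149.990 90.005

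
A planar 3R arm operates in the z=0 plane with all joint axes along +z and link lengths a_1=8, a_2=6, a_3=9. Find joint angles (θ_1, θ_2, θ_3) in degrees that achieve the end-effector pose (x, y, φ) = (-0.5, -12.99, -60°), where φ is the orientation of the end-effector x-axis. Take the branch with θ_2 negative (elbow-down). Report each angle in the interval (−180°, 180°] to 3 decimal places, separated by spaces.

wrist centre = target − a_3·(cos φ, sin φ) = (-5.0000, -5.1958)
cos θ_2 = (51.9960−8²−6²)/(2·8·6) = -0.5000; θ_2 = -120.0027° (elbow-down)
β = atan2(-5.1958,-5.0000) = -133.9000°; ψ = atan2(-5.1960,4.9998) = -46.1027°
θ_1 = β − ψ = -87.7972°
θ_3 = φ − θ_1 − θ_2 = 147.8000° (wrapped to (-180°,180°])

-87.797 -120.003 147.800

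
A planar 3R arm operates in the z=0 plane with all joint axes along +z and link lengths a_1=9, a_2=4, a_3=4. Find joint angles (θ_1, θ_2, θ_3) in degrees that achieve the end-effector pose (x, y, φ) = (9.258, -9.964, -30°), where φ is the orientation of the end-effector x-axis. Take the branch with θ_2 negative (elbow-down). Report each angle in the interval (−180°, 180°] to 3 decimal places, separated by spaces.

wrist centre = target − a_3·(cos φ, sin φ) = (5.7939, -7.9640)
cos θ_2 = (96.9946−9²−4²)/(2·9·4) = -0.0001; θ_2 = -90.0043° (elbow-down)
β = atan2(-7.9640,5.7939) = -53.9637°; ψ = atan2(-4.0000,8.9997) = -23.9632°
θ_1 = β − ψ = -30.0005°
θ_3 = φ − θ_1 − θ_2 = 90.0048° (wrapped to (-180°,180°])

-30.000 -90.004 90.005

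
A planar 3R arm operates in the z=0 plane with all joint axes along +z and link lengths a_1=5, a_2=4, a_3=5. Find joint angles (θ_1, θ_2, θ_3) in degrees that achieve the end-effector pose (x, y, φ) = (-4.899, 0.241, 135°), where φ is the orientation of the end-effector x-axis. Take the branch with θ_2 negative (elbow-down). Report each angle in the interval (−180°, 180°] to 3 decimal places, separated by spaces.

wrist centre = target − a_3·(cos φ, sin φ) = (-1.3635, -3.2945)
cos θ_2 = (12.7130−5²−4²)/(2·5·4) = -0.7072; θ_2 = -135.0055° (elbow-down)
β = atan2(-3.2945,-1.3635) = -112.4826°; ψ = atan2(-2.8282,2.1713) = -52.4849°
θ_1 = β − ψ = -59.9976°
θ_3 = φ − θ_1 − θ_2 = -29.9968° (wrapped to (-180°,180°])

-59.998 -135.006 -29.997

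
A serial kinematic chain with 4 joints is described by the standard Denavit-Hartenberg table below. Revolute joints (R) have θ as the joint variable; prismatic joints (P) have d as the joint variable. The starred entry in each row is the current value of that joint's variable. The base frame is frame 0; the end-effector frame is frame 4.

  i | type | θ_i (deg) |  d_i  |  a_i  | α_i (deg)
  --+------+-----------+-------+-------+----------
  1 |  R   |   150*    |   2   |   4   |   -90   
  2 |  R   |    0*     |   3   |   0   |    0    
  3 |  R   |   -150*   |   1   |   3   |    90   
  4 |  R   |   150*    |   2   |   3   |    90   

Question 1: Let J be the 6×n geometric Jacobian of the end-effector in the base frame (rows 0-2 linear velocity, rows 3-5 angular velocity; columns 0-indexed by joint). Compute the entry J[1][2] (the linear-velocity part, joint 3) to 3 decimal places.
-0.766

axis z_2 = (-0.5000,-0.8660,0.0000); lever o_n−o_2 = (-0.0825,-2.8391,-1.5311)
cross product → J_v[:, 2] = (1.3260,-0.7655,1.3481)
J_ω[:, 2] = z_2
entry J[1][2] = -0.7655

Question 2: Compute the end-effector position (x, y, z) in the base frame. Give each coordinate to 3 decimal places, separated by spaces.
after link 1: o_1 = (-3.4641, 2.0000, 2.0000)
after link 2: o_2 = (-4.9641, -0.5981, 2.0000)
after link 3: o_3 = (-3.2141, -2.7631, 3.5000)
after link 4: o_4 = (-5.0466, -3.4372, 0.4689)

-5.047 -3.437 0.469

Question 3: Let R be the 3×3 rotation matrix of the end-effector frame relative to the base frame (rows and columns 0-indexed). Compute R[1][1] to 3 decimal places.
End-effector y-axis (col 1 of R) = (0.4330,-0.2500,-0.8660)
R[1][1] = -0.2500

-0.250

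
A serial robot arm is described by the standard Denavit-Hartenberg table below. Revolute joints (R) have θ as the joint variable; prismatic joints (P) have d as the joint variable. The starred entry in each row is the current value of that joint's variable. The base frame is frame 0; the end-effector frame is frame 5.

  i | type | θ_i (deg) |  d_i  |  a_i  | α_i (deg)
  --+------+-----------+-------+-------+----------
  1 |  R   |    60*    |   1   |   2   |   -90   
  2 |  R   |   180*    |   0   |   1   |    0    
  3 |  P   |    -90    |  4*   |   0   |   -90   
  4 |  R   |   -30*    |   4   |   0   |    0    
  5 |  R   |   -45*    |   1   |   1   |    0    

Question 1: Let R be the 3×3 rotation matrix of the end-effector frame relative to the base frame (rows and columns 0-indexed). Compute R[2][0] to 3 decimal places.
-0.259

End-effector x-axis (col 0 of R) = (-0.8365,0.4830,-0.2588)
R[2][0] = -0.2588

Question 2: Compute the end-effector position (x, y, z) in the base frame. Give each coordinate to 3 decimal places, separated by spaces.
-6.301 -0.981 0.741

after link 1: o_1 = (1.0000, 1.7321, 1.0000)
after link 2: o_2 = (0.5000, 0.8660, 1.0000)
after link 3: o_3 = (-2.9641, 2.8660, 1.0000)
after link 4: o_4 = (-4.9641, -0.5981, 1.0000)
after link 5: o_5 = (-6.3006, -0.9811, 0.7412)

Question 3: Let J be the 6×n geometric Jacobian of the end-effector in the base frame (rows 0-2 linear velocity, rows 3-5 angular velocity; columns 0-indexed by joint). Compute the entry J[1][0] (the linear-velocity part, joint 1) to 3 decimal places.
axis z_0 = ẑ; lever o_n−o_0 = (-6.3006,-0.9811,0.7412)
cross product → J_v[:, 0] = (0.9811,-6.3006,0.0000)
J_ω[:, 0] = z_0
entry J[1][0] = -6.3006

-6.301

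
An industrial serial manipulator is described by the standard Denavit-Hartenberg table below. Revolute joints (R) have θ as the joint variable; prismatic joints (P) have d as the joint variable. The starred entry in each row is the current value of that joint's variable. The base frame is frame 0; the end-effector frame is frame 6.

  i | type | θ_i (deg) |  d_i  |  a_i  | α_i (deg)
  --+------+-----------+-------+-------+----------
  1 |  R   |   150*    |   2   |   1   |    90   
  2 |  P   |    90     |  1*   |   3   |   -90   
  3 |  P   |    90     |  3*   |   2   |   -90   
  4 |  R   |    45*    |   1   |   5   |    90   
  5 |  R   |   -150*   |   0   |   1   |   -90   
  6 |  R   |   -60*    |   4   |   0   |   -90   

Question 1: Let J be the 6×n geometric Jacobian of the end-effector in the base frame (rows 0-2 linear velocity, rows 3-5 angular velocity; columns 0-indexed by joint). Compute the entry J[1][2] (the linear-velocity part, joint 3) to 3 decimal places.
prismatic axis z_2 = (0.8660,-0.5000,0.0000)
J_v[:, 2] = z_2; J_ω[:, 2] = (0,0,0)
entry J[1][2] = -0.5000

-0.500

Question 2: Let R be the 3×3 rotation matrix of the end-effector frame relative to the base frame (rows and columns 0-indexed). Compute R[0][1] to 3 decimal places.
End-effector y-axis (col 1 of R) = (0.4830,0.1294,-0.8660)
R[0][1] = 0.4830

0.483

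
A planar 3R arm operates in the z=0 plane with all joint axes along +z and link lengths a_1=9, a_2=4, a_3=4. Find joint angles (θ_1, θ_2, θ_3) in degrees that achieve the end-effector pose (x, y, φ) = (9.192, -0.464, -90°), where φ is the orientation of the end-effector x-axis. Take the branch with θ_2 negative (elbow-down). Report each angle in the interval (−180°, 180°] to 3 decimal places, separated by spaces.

45.004 -90.003 -45.001

wrist centre = target − a_3·(cos φ, sin φ) = (9.1920, 3.5360)
cos θ_2 = (96.9962−9²−4²)/(2·9·4) = -0.0001; θ_2 = -90.0031° (elbow-down)
β = atan2(3.5360,9.1920) = 21.0409°; ψ = atan2(-4.0000,8.9998) = -23.9630°
θ_1 = β − ψ = 45.0038°
θ_3 = φ − θ_1 − θ_2 = -45.0008° (wrapped to (-180°,180°])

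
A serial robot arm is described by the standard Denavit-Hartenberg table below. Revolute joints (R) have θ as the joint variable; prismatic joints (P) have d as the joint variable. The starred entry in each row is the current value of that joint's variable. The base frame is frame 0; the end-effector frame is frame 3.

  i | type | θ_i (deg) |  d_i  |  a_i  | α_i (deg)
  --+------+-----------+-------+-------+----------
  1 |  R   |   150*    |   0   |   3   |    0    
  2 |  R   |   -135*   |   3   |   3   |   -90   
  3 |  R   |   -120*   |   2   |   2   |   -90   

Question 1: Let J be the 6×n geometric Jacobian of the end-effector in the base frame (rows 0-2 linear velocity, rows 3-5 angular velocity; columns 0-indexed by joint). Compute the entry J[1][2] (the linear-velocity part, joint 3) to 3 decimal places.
axis z_2 = (-0.2588,0.9659,0.0000); lever o_n−o_2 = (-1.4836,1.6730,1.7321)
cross product → J_v[:, 2] = (1.6730,0.4483,1.0000)
J_ω[:, 2] = z_2
entry J[1][2] = 0.4483

0.448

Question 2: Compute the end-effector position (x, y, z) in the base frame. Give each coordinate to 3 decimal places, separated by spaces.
after link 1: o_1 = (-2.5981, 1.5000, 0.0000)
after link 2: o_2 = (0.2997, 2.2765, 3.0000)
after link 3: o_3 = (-1.1839, 3.9495, 4.7321)

-1.184 3.949 4.732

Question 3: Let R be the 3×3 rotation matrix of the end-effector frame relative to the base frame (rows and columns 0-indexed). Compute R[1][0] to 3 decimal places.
-0.129

End-effector x-axis (col 0 of R) = (-0.4830,-0.1294,0.8660)
R[1][0] = -0.1294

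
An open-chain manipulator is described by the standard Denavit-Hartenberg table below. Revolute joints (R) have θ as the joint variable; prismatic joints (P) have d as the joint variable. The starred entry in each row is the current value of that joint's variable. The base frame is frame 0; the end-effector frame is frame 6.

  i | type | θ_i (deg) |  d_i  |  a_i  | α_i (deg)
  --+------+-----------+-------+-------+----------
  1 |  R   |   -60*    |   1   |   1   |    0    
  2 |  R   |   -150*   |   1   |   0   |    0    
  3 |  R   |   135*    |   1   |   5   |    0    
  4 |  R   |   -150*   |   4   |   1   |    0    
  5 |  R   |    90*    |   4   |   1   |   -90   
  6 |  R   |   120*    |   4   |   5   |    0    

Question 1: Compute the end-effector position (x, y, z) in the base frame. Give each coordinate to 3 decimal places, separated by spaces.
4.976 -6.756 6.670

after link 1: o_1 = (0.5000, -0.8660, 1.0000)
after link 2: o_2 = (0.5000, -0.8660, 2.0000)
after link 3: o_3 = (1.7941, -5.6957, 3.0000)
after link 4: o_4 = (1.0870, -4.9885, 7.0000)
after link 5: o_5 = (0.3799, -5.6957, 11.0000)
after link 6: o_6 = (4.9761, -6.7563, 6.6699)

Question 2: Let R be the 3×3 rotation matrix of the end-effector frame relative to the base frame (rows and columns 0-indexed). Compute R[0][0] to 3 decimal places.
End-effector x-axis (col 0 of R) = (0.3536,0.3536,-0.8660)
R[0][0] = 0.3536

0.354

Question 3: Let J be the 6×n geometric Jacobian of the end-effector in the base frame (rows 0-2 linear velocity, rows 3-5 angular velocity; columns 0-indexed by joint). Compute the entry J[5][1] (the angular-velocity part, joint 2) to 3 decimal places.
axis z_1 = (0.0000,0.0000,1.0000); lever o_n−o_1 = (4.4761,-5.8903,5.6699)
cross product → J_v[:, 1] = (5.8903,4.4761,-0.0000)
J_ω[:, 1] = z_1
entry J[5][1] = 1.0000

1.000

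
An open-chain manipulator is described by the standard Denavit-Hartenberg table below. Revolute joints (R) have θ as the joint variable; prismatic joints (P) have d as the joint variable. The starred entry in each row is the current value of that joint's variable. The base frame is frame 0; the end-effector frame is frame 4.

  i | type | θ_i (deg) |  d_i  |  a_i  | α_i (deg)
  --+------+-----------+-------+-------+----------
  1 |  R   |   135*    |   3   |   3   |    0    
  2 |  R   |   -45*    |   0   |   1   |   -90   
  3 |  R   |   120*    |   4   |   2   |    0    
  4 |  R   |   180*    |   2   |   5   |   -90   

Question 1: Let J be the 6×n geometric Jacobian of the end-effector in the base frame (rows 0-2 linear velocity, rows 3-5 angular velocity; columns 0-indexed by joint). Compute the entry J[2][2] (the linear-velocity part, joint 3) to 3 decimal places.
axis z_2 = (-1.0000,0.0000,0.0000); lever o_n−o_2 = (-6.0000,1.5000,2.5981)
cross product → J_v[:, 2] = (-0.0000,2.5981,-1.5000)
J_ω[:, 2] = z_2
entry J[2][2] = -1.5000

-1.500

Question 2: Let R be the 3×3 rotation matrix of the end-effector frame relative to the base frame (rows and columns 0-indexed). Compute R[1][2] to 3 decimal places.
0.866

End-effector z-axis (col 2 of R) = (-0.0000,0.8660,-0.5000)
R[1][2] = 0.8660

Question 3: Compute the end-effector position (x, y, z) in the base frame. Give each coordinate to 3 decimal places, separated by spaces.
after link 1: o_1 = (-2.1213, 2.1213, 3.0000)
after link 2: o_2 = (-2.1213, 3.1213, 3.0000)
after link 3: o_3 = (-6.1213, 2.1213, 1.2679)
after link 4: o_4 = (-8.1213, 4.6213, 5.5981)

-8.121 4.621 5.598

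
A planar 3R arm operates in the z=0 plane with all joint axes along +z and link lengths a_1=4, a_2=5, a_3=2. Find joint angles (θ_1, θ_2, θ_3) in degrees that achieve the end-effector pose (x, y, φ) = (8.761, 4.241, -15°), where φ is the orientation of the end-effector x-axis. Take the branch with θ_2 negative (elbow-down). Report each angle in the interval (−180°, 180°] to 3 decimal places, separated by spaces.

60.007 -45.005 -30.002

wrist centre = target − a_3·(cos φ, sin φ) = (6.8291, 4.7586)
cos θ_2 = (69.2819−4²−5²)/(2·4·5) = 0.7070; θ_2 = -45.0048° (elbow-down)
β = atan2(4.7586,6.8291) = 34.8693°; ψ = atan2(-3.5358,7.5352) = -25.1378°
θ_1 = β − ψ = 60.0071°
θ_3 = φ − θ_1 − θ_2 = -30.0023° (wrapped to (-180°,180°])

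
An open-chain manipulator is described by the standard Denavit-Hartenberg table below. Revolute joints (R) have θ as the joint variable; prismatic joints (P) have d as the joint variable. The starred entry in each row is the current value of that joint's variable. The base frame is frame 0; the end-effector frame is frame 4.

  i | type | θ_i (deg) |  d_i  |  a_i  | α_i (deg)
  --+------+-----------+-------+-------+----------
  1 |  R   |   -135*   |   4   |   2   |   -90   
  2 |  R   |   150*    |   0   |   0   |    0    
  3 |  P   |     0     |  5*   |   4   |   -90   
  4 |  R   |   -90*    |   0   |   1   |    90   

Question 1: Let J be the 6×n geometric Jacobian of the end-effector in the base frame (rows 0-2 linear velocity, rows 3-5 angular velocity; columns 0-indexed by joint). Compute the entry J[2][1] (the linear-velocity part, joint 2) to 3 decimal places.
3.464

axis z_1 = (0.7071,-0.7071,0.0000); lever o_n−o_1 = (6.6921,-1.7932,-2.0000)
cross product → J_v[:, 1] = (1.4142,1.4142,3.4641)
J_ω[:, 1] = z_1
entry J[2][1] = 3.4641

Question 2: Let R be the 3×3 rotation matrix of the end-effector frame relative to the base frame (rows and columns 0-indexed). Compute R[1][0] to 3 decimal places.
End-effector x-axis (col 0 of R) = (0.7071,-0.7071,-0.0000)
R[1][0] = -0.7071

-0.707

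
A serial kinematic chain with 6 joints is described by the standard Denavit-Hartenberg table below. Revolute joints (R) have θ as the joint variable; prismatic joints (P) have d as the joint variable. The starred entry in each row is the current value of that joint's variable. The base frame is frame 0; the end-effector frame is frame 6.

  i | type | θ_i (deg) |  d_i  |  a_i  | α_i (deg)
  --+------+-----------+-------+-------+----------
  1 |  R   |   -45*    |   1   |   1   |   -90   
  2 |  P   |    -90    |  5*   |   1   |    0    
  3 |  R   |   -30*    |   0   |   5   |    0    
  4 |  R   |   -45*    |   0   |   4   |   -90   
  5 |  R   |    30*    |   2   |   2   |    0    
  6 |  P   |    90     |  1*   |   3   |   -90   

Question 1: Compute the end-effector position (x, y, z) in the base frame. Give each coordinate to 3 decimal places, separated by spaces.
-2.411 4.393 10.323

after link 1: o_1 = (0.7071, -0.7071, 1.0000)
after link 2: o_2 = (4.2426, 2.8284, 2.0000)
after link 3: o_3 = (2.4749, 4.5962, 6.3301)
after link 4: o_4 = (-0.2572, 7.3282, 7.3654)
after link 5: o_5 = (-1.7813, 7.4381, 9.7455)
after link 6: o_6 = (-2.4109, 4.3935, 10.3232)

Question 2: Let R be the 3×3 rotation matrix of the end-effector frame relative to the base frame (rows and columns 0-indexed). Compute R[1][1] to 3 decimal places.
End-effector y-axis (col 1 of R) = (-0.1830,0.1830,-0.9659)
R[1][1] = 0.1830

0.183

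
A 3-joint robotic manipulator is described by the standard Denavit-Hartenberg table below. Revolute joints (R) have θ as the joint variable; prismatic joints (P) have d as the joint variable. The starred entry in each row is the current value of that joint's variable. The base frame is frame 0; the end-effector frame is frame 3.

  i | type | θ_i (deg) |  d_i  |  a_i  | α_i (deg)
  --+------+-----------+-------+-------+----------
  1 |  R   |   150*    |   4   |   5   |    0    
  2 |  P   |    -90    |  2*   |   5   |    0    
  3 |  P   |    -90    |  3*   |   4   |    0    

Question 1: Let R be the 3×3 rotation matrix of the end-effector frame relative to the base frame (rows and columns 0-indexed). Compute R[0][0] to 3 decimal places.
0.866

End-effector x-axis (col 0 of R) = (0.8660,-0.5000,0.0000)
R[0][0] = 0.8660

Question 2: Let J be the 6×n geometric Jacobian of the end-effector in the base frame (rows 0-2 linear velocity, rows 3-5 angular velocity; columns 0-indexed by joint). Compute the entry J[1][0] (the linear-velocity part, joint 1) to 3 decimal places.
1.634

axis z_0 = ẑ; lever o_n−o_0 = (1.6340,4.8301,9.0000)
cross product → J_v[:, 0] = (-4.8301,1.6340,0.0000)
J_ω[:, 0] = z_0
entry J[1][0] = 1.6340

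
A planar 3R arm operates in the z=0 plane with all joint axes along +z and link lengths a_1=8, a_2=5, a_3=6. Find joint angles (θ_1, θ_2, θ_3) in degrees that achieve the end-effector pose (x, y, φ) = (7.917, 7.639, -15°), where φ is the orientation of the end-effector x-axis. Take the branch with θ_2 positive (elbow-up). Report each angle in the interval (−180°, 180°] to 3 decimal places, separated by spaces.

44.997 90.006 -150.003

wrist centre = target − a_3·(cos φ, sin φ) = (2.1214, 9.1919)
cos θ_2 = (88.9918−8²−5²)/(2·8·5) = -0.0001; θ_2 = 90.0059° (elbow-up)
β = atan2(9.1919,2.1214) = 77.0040°; ψ = atan2(5.0000,7.9995) = 32.0070°
θ_1 = β − ψ = 44.9970°
θ_3 = φ − θ_1 − θ_2 = -150.0028° (wrapped to (-180°,180°])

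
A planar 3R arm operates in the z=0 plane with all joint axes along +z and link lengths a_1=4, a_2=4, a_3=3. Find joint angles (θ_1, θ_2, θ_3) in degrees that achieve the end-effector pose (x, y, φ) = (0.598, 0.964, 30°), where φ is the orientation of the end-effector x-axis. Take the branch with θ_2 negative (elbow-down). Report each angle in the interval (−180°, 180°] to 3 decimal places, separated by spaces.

wrist centre = target − a_3·(cos φ, sin φ) = (-2.0001, -0.5360)
cos θ_2 = (4.2876−4²−4²)/(2·4·4) = -0.8660; θ_2 = -149.9985° (elbow-down)
β = atan2(-0.5360,-2.0001) = -164.9978°; ψ = atan2(-2.0001,0.5360) = -74.9993°
θ_1 = β − ψ = -89.9986°
θ_3 = φ − θ_1 − θ_2 = -90.0029° (wrapped to (-180°,180°])

-89.999 -149.999 -90.003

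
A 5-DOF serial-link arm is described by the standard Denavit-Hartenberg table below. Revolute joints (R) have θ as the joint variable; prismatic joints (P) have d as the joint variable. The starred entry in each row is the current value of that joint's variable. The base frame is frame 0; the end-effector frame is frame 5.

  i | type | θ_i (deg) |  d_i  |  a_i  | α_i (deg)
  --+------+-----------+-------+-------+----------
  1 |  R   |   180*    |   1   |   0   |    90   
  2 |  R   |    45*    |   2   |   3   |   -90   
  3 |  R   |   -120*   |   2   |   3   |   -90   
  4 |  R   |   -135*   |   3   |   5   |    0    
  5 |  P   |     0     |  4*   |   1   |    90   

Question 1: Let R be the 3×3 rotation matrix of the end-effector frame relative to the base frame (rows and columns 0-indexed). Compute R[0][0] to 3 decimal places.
0.250

End-effector x-axis (col 0 of R) = (0.2500,-0.6124,0.7500)
R[0][0] = 0.2500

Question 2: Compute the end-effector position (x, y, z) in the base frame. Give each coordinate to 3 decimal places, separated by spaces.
after link 1: o_1 = (0.0000, 0.0000, 1.0000)
after link 2: o_2 = (-2.1213, 2.0000, 3.1213)
after link 3: o_3 = (0.3536, 4.5981, 3.4749)
after link 4: o_4 = (-0.2336, 3.0362, 9.0620)
after link 5: o_5 = (-2.4331, 4.4238, 12.2615)

-2.433 4.424 12.261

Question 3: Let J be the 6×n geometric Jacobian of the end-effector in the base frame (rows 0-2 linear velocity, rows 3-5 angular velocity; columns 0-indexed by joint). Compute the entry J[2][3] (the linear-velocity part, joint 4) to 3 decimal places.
1.500

axis z_3 = (-0.6124,0.5000,0.6124); lever o_n−o_3 = (-2.7866,-0.1742,8.7866)
cross product → J_v[:, 3] = (4.5000,3.6742,1.5000)
J_ω[:, 3] = z_3
entry J[2][3] = 1.5000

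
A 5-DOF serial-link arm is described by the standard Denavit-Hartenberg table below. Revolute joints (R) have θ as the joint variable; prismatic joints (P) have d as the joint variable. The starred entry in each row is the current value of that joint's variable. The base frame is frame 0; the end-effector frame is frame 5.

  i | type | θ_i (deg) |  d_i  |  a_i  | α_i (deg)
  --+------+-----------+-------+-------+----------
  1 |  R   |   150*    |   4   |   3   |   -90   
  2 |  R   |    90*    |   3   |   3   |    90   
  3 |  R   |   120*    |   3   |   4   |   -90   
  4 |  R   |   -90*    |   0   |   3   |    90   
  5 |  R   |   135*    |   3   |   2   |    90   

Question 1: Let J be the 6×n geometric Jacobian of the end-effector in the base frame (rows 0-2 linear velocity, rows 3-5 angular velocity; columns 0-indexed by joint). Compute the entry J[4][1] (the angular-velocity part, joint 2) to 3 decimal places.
axis z_1 = (-0.5000,-0.8660,0.0000); lever o_n−o_1 = (-5.5509,-0.4428,-1.2753)
cross product → J_v[:, 1] = (1.1044,-0.6376,-4.5858)
J_ω[:, 1] = z_1
entry J[4][1] = -0.8660

-0.866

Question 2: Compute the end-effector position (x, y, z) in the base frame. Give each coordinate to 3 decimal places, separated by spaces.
-8.149 1.057 2.725

after link 1: o_1 = (-2.5981, 1.5000, 4.0000)
after link 2: o_2 = (-4.0981, -1.0981, 1.0000)
after link 3: o_3 = (-8.4282, -2.5981, 3.0000)
after link 4: o_4 = (-11.0263, -1.0981, 3.0000)
after link 5: o_5 = (-8.1489, 1.0572, 2.7247)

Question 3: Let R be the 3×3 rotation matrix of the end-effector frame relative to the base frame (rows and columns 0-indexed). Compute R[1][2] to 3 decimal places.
End-effector z-axis (col 2 of R) = (-0.4356,0.6597,0.6124)
R[1][2] = 0.6597

0.660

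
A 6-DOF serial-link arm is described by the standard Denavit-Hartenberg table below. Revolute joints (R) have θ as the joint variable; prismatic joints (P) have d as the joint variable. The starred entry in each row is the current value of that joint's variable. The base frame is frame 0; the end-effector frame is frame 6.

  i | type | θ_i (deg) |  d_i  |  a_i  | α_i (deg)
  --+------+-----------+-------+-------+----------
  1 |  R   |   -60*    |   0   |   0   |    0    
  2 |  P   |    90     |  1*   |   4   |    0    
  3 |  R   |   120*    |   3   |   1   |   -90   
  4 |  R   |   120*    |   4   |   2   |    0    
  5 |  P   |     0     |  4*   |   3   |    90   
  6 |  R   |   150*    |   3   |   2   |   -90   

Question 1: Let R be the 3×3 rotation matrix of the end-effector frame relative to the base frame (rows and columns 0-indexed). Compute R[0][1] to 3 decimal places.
End-effector y-axis (col 1 of R) = (0.7500,-0.4330,0.5000)
R[0][1] = 0.7500

0.750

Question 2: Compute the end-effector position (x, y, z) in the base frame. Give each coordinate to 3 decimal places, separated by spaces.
-2.737 -4.812 -0.330

after link 1: o_1 = (0.0000, 0.0000, 0.0000)
after link 2: o_2 = (3.4641, 2.0000, 1.0000)
after link 3: o_3 = (2.5981, 2.5000, 4.0000)
after link 4: o_4 = (1.4641, -1.4641, 2.2679)
after link 5: o_5 = (0.7631, -5.6782, -0.3301)
after link 6: o_6 = (-2.7369, -4.8122, -0.3301)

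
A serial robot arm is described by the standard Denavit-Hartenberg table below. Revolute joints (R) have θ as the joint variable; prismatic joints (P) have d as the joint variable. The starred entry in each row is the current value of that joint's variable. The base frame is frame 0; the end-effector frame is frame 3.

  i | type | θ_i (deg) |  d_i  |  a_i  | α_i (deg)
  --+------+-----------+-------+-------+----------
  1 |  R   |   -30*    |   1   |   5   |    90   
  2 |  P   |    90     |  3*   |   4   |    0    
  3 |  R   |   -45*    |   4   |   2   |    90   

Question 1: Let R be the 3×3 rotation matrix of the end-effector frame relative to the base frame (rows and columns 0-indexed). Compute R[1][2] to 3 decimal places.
-0.354

End-effector z-axis (col 2 of R) = (0.6124,-0.3536,-0.7071)
R[1][2] = -0.3536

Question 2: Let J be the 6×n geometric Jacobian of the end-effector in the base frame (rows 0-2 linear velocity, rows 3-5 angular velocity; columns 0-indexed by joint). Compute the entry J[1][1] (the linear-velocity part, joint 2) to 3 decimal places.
-0.866

prismatic axis z_1 = (-0.5000,-0.8660,0.0000)
J_v[:, 1] = z_1; J_ω[:, 1] = (0,0,0)
entry J[1][1] = -0.8660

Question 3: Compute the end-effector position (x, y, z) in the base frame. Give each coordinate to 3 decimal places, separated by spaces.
after link 1: o_1 = (4.3301, -2.5000, 1.0000)
after link 2: o_2 = (2.8301, -5.0981, 5.0000)
after link 3: o_3 = (2.0549, -9.2693, 6.4142)

2.055 -9.269 6.414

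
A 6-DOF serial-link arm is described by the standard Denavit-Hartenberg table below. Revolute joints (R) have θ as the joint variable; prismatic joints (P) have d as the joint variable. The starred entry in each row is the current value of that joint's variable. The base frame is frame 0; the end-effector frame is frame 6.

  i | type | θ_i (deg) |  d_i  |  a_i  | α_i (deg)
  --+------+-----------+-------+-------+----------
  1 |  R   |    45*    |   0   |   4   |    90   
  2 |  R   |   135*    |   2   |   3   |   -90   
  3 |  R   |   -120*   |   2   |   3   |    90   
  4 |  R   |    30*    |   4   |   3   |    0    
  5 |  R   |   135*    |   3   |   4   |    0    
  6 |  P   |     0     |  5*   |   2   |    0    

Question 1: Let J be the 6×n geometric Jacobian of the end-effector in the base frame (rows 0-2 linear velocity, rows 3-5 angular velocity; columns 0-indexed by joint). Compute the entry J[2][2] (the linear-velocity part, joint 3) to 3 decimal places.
axis z_2 = (-0.5000,-0.5000,-0.7071); lever o_n−o_2 = (-1.7432,6.9839,-10.8516)
cross product → J_v[:, 2] = (10.3642,-4.1931,-4.3636)
J_ω[:, 2] = z_2
entry J[2][2] = -4.3636

-4.364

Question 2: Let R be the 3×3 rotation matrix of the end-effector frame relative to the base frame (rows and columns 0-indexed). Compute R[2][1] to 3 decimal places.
End-effector y-axis (col 1 of R) = (0.2598,0.5768,0.7745)
R[2][1] = 0.7745

0.775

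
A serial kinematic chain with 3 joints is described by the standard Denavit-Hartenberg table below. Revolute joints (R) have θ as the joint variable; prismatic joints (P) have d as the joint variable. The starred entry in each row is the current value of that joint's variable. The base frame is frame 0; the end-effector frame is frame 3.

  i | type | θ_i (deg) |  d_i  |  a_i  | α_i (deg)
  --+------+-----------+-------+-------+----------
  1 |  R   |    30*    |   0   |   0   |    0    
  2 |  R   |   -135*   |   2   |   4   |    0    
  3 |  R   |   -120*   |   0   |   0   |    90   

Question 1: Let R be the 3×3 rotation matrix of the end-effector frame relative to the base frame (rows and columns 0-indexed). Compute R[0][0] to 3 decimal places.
-0.707

End-effector x-axis (col 0 of R) = (-0.7071,0.7071,0.0000)
R[0][0] = -0.7071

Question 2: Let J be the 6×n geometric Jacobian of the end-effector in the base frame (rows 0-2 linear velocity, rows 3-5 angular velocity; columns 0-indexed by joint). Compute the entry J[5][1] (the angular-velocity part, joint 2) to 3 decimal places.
1.000

axis z_1 = (0.0000,0.0000,1.0000); lever o_n−o_1 = (-1.0353,-3.8637,2.0000)
cross product → J_v[:, 1] = (3.8637,-1.0353,0.0000)
J_ω[:, 1] = z_1
entry J[5][1] = 1.0000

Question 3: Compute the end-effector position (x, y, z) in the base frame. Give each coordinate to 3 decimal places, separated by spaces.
-1.035 -3.864 2.000

after link 1: o_1 = (0.0000, 0.0000, 0.0000)
after link 2: o_2 = (-1.0353, -3.8637, 2.0000)
after link 3: o_3 = (-1.0353, -3.8637, 2.0000)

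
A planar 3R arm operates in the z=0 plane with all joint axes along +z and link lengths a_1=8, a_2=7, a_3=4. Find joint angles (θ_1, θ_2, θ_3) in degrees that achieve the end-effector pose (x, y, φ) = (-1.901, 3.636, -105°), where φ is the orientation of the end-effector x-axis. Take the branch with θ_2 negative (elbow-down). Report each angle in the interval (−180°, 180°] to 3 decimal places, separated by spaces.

149.999 -120.003 -134.996

wrist centre = target − a_3·(cos φ, sin φ) = (-0.8657, 7.4997)
cos θ_2 = (56.9950−8²−7²)/(2·8·7) = -0.5000; θ_2 = -120.0029° (elbow-down)
β = atan2(7.4997,-0.8657) = 96.5848°; ψ = atan2(-6.0620,4.4997) = -53.4143°
θ_1 = β − ψ = 149.9991°
θ_3 = φ − θ_1 − θ_2 = -134.9961° (wrapped to (-180°,180°])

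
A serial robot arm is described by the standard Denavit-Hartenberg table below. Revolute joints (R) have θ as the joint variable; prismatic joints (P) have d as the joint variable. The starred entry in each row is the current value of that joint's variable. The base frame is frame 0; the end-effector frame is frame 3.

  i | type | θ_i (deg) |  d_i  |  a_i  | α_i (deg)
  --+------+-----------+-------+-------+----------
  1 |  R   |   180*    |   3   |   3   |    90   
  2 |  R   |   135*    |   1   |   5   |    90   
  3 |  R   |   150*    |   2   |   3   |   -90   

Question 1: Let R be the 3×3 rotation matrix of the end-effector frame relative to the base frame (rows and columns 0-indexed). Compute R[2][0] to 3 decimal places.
-0.612

End-effector x-axis (col 0 of R) = (-0.6124,0.5000,-0.6124)
R[2][0] = -0.6124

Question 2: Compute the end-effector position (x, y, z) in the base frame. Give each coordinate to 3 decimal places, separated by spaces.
after link 1: o_1 = (-3.0000, 0.0000, 3.0000)
after link 2: o_2 = (0.5355, 1.0000, 6.5355)
after link 3: o_3 = (-2.7158, 2.5000, 6.1126)

-2.716 2.500 6.113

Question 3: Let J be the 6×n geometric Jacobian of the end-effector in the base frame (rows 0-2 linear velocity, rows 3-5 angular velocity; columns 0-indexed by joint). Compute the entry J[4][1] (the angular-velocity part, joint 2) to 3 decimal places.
axis z_1 = (0.0000,1.0000,0.0000); lever o_n−o_1 = (0.2842,2.5000,3.1126)
cross product → J_v[:, 1] = (3.1126,-0.0000,-0.2842)
J_ω[:, 1] = z_1
entry J[4][1] = 1.0000

1.000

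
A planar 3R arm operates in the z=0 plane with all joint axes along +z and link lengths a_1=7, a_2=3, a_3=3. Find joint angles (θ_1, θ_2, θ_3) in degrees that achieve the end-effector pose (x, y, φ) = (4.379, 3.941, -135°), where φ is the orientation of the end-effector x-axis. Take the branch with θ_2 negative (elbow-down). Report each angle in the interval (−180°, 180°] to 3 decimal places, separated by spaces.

wrist centre = target − a_3·(cos φ, sin φ) = (6.5003, 6.0623)
cos θ_2 = (79.0059−7²−3²)/(2·7·3) = 0.5001; θ_2 = -59.9907° (elbow-down)
β = atan2(6.0623,6.5003) = 43.0032°; ψ = atan2(-2.5978,8.5004) = -16.9938°
θ_1 = β − ψ = 59.9970°
θ_3 = φ − θ_1 − θ_2 = -135.0063° (wrapped to (-180°,180°])

59.997 -59.991 -135.006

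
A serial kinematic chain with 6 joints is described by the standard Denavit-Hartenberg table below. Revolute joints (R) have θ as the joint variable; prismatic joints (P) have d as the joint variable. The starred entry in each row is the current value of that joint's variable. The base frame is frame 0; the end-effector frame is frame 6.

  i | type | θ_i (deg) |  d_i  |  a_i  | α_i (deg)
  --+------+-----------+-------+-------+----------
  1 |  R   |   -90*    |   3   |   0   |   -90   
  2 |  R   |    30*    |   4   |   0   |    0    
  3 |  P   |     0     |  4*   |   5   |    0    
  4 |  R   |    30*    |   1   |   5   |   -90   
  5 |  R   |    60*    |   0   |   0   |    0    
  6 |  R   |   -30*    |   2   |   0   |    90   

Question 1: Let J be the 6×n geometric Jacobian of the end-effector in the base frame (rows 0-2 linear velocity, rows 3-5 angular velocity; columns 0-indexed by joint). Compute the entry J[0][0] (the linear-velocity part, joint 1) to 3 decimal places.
5.098

axis z_0 = ẑ; lever o_n−o_0 = (9.0000,-5.0981,-4.8301)
cross product → J_v[:, 0] = (5.0981,9.0000,-0.0000)
J_ω[:, 0] = z_0
entry J[0][0] = 5.0981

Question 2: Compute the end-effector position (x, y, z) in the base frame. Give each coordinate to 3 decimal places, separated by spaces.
9.000 -5.098 -4.830

after link 1: o_1 = (0.0000, 0.0000, 3.0000)
after link 2: o_2 = (4.0000, 0.0000, 3.0000)
after link 3: o_3 = (8.0000, -4.3301, 0.5000)
after link 4: o_4 = (9.0000, -6.8301, -3.8301)
after link 5: o_5 = (9.0000, -6.8301, -3.8301)
after link 6: o_6 = (9.0000, -5.0981, -4.8301)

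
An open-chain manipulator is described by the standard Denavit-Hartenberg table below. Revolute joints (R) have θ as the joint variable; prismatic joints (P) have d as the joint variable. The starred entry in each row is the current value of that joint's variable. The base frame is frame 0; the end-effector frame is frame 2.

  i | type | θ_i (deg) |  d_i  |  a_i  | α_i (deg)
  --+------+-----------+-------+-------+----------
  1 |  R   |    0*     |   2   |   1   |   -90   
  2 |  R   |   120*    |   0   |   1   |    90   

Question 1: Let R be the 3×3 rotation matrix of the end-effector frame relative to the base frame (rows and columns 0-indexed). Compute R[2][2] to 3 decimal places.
-0.500

End-effector z-axis (col 2 of R) = (0.8660,0.0000,-0.5000)
R[2][2] = -0.5000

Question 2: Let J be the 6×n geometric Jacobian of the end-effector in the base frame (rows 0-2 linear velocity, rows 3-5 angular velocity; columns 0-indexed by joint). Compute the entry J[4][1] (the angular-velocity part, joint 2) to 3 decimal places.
1.000

axis z_1 = (0.0000,1.0000,0.0000); lever o_n−o_1 = (-0.5000,0.0000,-0.8660)
cross product → J_v[:, 1] = (-0.8660,-0.0000,0.5000)
J_ω[:, 1] = z_1
entry J[4][1] = 1.0000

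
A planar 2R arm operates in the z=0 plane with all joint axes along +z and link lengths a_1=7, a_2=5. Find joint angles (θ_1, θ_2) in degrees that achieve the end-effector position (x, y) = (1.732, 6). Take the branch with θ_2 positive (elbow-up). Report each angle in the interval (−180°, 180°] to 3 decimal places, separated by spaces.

30.000 120.000

cos θ_2 = (38.9998−7²−5²)/(2·7·5) = -0.5000; θ_2 = 120.0002° (elbow-up)
β = atan2(6.0000,1.7320) = 73.8983°; ψ = atan2(4.3301,4.5000) = 43.8979°
θ_1 = β − ψ = 30.0004°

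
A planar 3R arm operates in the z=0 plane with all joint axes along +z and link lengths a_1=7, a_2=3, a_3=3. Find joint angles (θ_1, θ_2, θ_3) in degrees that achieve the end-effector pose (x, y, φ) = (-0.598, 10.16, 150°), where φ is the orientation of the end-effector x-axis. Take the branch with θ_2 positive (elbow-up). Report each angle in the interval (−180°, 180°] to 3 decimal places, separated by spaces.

wrist centre = target − a_3·(cos φ, sin φ) = (2.0001, 8.6600)
cos θ_2 = (78.9959−7²−3²)/(2·7·3) = 0.4999; θ_2 = 60.0065° (elbow-up)
β = atan2(8.6600,2.0001) = 76.9952°; ψ = atan2(2.5982,8.4997) = 16.9977°
θ_1 = β − ψ = 59.9976°
θ_3 = φ − θ_1 − θ_2 = 29.9960° (wrapped to (-180°,180°])

59.998 60.006 29.996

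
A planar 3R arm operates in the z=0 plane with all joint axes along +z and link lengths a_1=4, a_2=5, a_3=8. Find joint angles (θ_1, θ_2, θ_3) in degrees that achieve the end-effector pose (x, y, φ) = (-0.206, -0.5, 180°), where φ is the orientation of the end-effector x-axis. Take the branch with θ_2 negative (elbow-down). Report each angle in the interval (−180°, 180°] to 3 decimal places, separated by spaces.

wrist centre = target − a_3·(cos φ, sin φ) = (7.7940, -0.5000)
cos θ_2 = (60.9964−4²−5²)/(2·4·5) = 0.4999; θ_2 = -60.0059° (elbow-down)
β = atan2(-0.5000,7.7940) = -3.6706°; ψ = atan2(-4.3304,6.4996) = -33.6739°
θ_1 = β − ψ = 30.0033°
θ_3 = φ − θ_1 − θ_2 = -149.9974° (wrapped to (-180°,180°])

30.003 -60.006 -149.997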